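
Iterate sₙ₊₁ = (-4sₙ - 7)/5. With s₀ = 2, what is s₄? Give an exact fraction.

9/25

s₁ = (-4·2 - 7)/5 = -3.
s₂ = (-4·(-3) - 7)/5 = 1.
s₃ = (-4·1 - 7)/5 = -11/5.
s₄ = (-4·(-11/5) - 7)/5 = 9/25.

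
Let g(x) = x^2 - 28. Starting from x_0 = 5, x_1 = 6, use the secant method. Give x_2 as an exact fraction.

g(5) = -3, g(6) = 8. x_2 = 6 - 8·(6 - 5)/(8 - (-3)) = 58/11.

58/11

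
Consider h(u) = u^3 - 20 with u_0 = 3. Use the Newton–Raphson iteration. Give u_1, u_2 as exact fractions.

h'(u) = 3u^2.
h(3) = 7, h'(3) = 27, so u_1 = 3 - 7/27 = 74/27.
h(74/27) = 11564/19683, h'(74/27) = 5476/243, so u_2 = (74/27) - (11564/19683)/(5476/243) = 301027/110889.

u_1 = 74/27, u_2 = 301027/110889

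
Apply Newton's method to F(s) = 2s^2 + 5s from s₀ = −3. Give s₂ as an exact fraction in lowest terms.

−648/259

F'(s) = 4s + 5.
F(−3) = 3, F'(−3) = −7, so s₁ = (−3) − 3/(−7) = −18/7.
F(−18/7) = 18/49, F'(−18/7) = −37/7, so s₂ = (−18/7) − (18/49)/(−37/7) = −648/259.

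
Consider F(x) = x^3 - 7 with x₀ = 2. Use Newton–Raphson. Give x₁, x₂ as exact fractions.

F'(x) = 3x^2.
F(2) = 1, F'(2) = 12, so x₁ = 2 - 1/12 = 23/12.
F(23/12) = 71/1728, F'(23/12) = 529/48, so x₂ = (23/12) - (71/1728)/(529/48) = 18215/9522.

x₁ = 23/12, x₂ = 18215/9522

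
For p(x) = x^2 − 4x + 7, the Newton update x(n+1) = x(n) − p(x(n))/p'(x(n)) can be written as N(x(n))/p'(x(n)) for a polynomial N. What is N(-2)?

p'(x) = 2x − 4.
N(x) = x·p'(x) − p(x) = x·(2x − 4) − (x^2 − 4x + 7) = x^2 − 7.
N(-2) = −3.

−3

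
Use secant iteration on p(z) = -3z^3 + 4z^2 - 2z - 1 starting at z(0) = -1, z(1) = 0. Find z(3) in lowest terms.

p(-1) = 8, p(0) = -1. z(2) = 0 - (-1)·(0 - (-1))/((-1) - 8) = -1/9.
p(0) = -1, p(-1/9) = -176/243. z(3) = (-1/9) - (-176/243)·((-1/9) - 0)/((-176/243) - (-1)) = -27/67.

-27/67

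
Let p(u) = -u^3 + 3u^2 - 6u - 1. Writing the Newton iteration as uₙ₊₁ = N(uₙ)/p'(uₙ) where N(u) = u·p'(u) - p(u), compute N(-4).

177

p'(u) = -3u^2 + 6u - 6.
N(u) = u·p'(u) - p(u) = u·(-3u^2 + 6u - 6) - (-u^3 + 3u^2 - 6u - 1) = -2u^3 + 3u^2 + 1.
N(-4) = 177.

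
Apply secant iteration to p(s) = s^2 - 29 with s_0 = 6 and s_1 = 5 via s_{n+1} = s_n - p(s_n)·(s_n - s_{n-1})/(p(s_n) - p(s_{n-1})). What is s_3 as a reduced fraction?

p(6) = 7, p(5) = -4. s_2 = 5 - (-4)·(5 - 6)/((-4) - 7) = 59/11.
p(5) = -4, p(59/11) = -28/121. s_3 = (59/11) - (-28/121)·((59/11) - 5)/((-28/121) - (-4)) = 307/57.

307/57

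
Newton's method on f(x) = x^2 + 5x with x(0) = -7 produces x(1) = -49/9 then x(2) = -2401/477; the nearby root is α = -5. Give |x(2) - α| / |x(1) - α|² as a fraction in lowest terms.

9/53

x(1) - α = -49/9 - (-5) = -49/9 + 5 = -4/9, so |x(1) - α| = 4/9.
x(2) - α = -2401/477 - (-5) = -2401/477 + 5 = -16/477, so |x(2) - α| = 16/477.
|x(1) - α|² = 16/81.
Ratio = (16/477) / (16/81) = 9/53.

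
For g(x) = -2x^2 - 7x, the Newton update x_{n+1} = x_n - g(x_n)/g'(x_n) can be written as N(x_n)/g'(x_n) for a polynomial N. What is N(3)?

g'(x) = -4x - 7.
N(x) = x·g'(x) - g(x) = x·(-4x - 7) - (-2x^2 - 7x) = -2x^2.
N(3) = -18.

-18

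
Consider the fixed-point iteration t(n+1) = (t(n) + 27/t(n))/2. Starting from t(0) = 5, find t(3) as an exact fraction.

3650401/702520

t(1) = (5 + 27/5)/2 = 26/5.
t(2) = (26/5 + 27/(26/5))/2 = 1351/260.
t(3) = (1351/260 + 27/(1351/260))/2 = 3650401/702520.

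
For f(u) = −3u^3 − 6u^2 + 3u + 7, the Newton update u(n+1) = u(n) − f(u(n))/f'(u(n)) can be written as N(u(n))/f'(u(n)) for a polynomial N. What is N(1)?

f'(u) = −9u^2 − 12u + 3.
N(u) = u·f'(u) − f(u) = u·(−9u^2 − 12u + 3) − (−3u^3 − 6u^2 + 3u + 7) = −6u^3 − 6u^2 − 7.
N(1) = −19.

−19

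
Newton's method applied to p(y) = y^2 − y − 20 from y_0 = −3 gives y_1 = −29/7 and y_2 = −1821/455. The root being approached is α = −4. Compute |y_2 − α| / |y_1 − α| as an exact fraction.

y_1 − α = −29/7 − (−4) = −29/7 + 4 = −1/7, so |y_1 − α| = 1/7.
y_2 − α = −1821/455 − (−4) = −1821/455 + 4 = −1/455, so |y_2 − α| = 1/455.
Ratio = (1/455) / (1/7) = 1/65.

1/65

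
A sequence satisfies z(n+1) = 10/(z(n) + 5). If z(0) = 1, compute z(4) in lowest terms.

26/17

z(1) = 10/(1 + 5) = 5/3.
z(2) = 10/(5/3 + 5) = 3/2.
z(3) = 10/(3/2 + 5) = 20/13.
z(4) = 10/(20/13 + 5) = 26/17.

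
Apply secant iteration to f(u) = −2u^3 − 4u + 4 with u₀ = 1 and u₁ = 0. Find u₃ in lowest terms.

9/11

f(1) = −2, f(0) = 4. u₂ = 0 − 4·(0 − 1)/(4 − (−2)) = 2/3.
f(0) = 4, f(2/3) = 20/27. u₃ = (2/3) − (20/27)·((2/3) − 0)/((20/27) − 4) = 9/11.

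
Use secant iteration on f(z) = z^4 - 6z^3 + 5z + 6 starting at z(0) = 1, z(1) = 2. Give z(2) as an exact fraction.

f(1) = 6, f(2) = -16. z(2) = 2 - (-16)·(2 - 1)/((-16) - 6) = 14/11.

14/11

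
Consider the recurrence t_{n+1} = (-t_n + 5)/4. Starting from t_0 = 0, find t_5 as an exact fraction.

1025/1024

t_1 = (-0 + 5)/4 = 5/4.
t_2 = (-(5/4) + 5)/4 = 15/16.
t_3 = (-(15/16) + 5)/4 = 65/64.
t_4 = (-(65/64) + 5)/4 = 255/256.
t_5 = (-(255/256) + 5)/4 = 1025/1024.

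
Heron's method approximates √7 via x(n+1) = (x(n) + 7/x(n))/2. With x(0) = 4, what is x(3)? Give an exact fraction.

1902497/719072

x(1) = (4 + 7/4)/2 = 23/8.
x(2) = (23/8 + 7/(23/8))/2 = 977/368.
x(3) = (977/368 + 7/(977/368))/2 = 1902497/719072.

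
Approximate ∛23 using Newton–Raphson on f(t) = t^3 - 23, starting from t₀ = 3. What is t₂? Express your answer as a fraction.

f'(t) = 3t^2.
f(3) = 4, f'(3) = 27, so t₁ = 3 - 4/27 = 77/27.
f(77/27) = 3824/19683, f'(77/27) = 5929/243, so t₂ = (77/27) - (3824/19683)/(5929/243) = 1365775/480249.

1365775/480249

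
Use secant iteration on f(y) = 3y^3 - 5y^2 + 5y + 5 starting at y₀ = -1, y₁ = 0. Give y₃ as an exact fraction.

f(-1) = -8, f(0) = 5. y₂ = 0 - 5·(0 - (-1))/(5 - (-8)) = -5/13.
f(0) = 5, f(-5/13) = 4760/2197. y₃ = (-5/13) - (4760/2197)·((-5/13) - 0)/((4760/2197) - 5) = -169/249.

-169/249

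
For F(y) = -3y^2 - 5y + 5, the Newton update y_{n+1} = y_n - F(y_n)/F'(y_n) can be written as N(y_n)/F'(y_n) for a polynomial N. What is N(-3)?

-32

F'(y) = -6y - 5.
N(y) = y·F'(y) - F(y) = y·(-6y - 5) - (-3y^2 - 5y + 5) = -3y^2 - 5.
N(-3) = -32.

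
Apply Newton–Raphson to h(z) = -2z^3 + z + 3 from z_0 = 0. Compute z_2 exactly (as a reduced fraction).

-105/53

h'(z) = -6z^2 + 1.
h(0) = 3, h'(0) = 1, so z_1 = 0 - 3/1 = -3.
h(-3) = 54, h'(-3) = -53, so z_2 = (-3) - 54/(-53) = -105/53.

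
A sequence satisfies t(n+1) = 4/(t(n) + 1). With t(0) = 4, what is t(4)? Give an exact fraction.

116/65

t(1) = 4/(4 + 1) = 4/5.
t(2) = 4/(4/5 + 1) = 20/9.
t(3) = 4/(20/9 + 1) = 36/29.
t(4) = 4/(36/29 + 1) = 116/65.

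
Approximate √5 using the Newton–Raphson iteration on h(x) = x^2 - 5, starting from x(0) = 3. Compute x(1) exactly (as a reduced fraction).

h'(x) = 2x.
h(3) = 4, h'(3) = 6, so x(1) = 3 - 4/6 = 7/3.

7/3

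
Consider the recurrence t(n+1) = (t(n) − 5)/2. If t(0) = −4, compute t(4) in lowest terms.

−79/16

t(1) = ((−4) − 5)/2 = −9/2.
t(2) = ((−9/2) − 5)/2 = −19/4.
t(3) = ((−19/4) − 5)/2 = −39/8.
t(4) = ((−39/8) − 5)/2 = −79/16.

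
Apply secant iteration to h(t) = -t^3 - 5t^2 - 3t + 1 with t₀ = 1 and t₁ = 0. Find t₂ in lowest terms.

1/9

h(1) = -8, h(0) = 1. t₂ = 0 - 1·(0 - 1)/(1 - (-8)) = 1/9.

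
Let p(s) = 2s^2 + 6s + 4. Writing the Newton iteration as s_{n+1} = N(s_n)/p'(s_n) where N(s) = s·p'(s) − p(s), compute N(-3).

p'(s) = 4s + 6.
N(s) = s·p'(s) − p(s) = s·(4s + 6) − (2s^2 + 6s + 4) = 2s^2 − 4.
N(-3) = 14.

14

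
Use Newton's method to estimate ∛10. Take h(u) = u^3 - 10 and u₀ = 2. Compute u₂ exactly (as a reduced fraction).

h'(u) = 3u^2.
h(2) = -2, h'(2) = 12, so u₁ = 2 - (-2)/12 = 13/6.
h(13/6) = 37/216, h'(13/6) = 169/12, so u₂ = (13/6) - (37/216)/(169/12) = 3277/1521.

3277/1521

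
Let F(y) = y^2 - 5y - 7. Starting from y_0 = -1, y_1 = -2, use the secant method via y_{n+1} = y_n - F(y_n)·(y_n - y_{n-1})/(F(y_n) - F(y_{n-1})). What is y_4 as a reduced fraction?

-4306/3777

F(-1) = -1, F(-2) = 7. y_2 = (-2) - 7·((-2) - (-1))/(7 - (-1)) = -9/8.
F(-2) = 7, F(-9/8) = -7/64. y_3 = (-9/8) - (-7/64)·((-9/8) - (-2))/((-7/64) - 7) = -74/65.
F(-9/8) = -7/64, F(-74/65) = -49/4225. y_4 = (-74/65) - (-49/4225)·((-74/65) - (-9/8))/((-49/4225) - (-7/64)) = -4306/3777.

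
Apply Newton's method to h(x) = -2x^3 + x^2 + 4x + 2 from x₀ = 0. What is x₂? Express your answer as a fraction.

-5/6

h'(x) = -6x^2 + 2x + 4.
h(0) = 2, h'(0) = 4, so x₁ = 0 - 2/4 = -1/2.
h(-1/2) = 1/2, h'(-1/2) = 3/2, so x₂ = (-1/2) - (1/2)/(3/2) = -5/6.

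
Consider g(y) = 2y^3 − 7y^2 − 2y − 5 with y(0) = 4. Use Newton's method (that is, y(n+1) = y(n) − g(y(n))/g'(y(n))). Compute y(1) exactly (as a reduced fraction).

149/38

g'(y) = 6y^2 − 14y − 2.
g(4) = 3, g'(4) = 38, so y(1) = 4 − 3/38 = 149/38.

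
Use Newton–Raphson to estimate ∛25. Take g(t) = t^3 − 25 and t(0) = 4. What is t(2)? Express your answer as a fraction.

183851/62424

g'(t) = 3t^2.
g(4) = 39, g'(4) = 48, so t(1) = 4 − 39/48 = 51/16.
g(51/16) = 30251/4096, g'(51/16) = 7803/256, so t(2) = (51/16) − (30251/4096)/(7803/256) = 183851/62424.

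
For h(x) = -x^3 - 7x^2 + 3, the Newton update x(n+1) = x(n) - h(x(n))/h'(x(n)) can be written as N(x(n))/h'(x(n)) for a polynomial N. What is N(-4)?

13

h'(x) = -3x^2 - 14x.
N(x) = x·h'(x) - h(x) = x·(-3x^2 - 14x) - (-x^3 - 7x^2 + 3) = -2x^3 - 7x^2 - 3.
N(-4) = 13.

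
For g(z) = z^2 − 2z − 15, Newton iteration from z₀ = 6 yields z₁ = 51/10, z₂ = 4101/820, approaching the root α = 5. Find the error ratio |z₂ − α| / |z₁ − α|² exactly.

z₁ − α = 51/10 − 5 = 1/10, so |z₁ − α| = 1/10.
z₂ − α = 4101/820 − 5 = 1/820, so |z₂ − α| = 1/820.
|z₁ − α|² = 1/100.
Ratio = (1/820) / (1/100) = 5/41.

5/41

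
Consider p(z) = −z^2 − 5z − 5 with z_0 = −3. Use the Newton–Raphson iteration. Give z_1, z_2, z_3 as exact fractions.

p'(z) = −2z − 5.
p(−3) = 1, p'(−3) = 1, so z_1 = (−3) − 1/1 = −4.
p(−4) = −1, p'(−4) = 3, so z_2 = (−4) − (−1)/3 = −11/3.
p(−11/3) = −1/9, p'(−11/3) = 7/3, so z_3 = (−11/3) − (−1/9)/(7/3) = −76/21.

z_1 = −4, z_2 = −11/3, z_3 = −76/21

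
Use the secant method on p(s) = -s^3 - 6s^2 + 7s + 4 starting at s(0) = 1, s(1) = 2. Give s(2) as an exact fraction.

11/9

p(1) = 4, p(2) = -14. s(2) = 2 - (-14)·(2 - 1)/((-14) - 4) = 11/9.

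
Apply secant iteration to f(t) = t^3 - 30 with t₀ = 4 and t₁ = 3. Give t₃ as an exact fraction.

39340/12657

f(4) = 34, f(3) = -3. t₂ = 3 - (-3)·(3 - 4)/((-3) - 34) = 114/37.
f(3) = -3, f(114/37) = -38046/50653. t₃ = (114/37) - (-38046/50653)·((114/37) - 3)/((-38046/50653) - (-3)) = 39340/12657.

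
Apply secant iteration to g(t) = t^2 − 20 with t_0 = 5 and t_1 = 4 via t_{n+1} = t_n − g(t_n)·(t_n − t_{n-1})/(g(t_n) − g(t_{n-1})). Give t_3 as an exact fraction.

g(5) = 5, g(4) = −4. t_2 = 4 − (−4)·(4 − 5)/((−4) − 5) = 40/9.
g(4) = −4, g(40/9) = −20/81. t_3 = (40/9) − (−20/81)·((40/9) − 4)/((−20/81) − (−4)) = 85/19.

85/19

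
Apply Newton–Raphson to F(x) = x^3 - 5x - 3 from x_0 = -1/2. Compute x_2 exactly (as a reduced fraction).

-12077/18394

F'(x) = 3x^2 - 5.
F(-1/2) = -5/8, F'(-1/2) = -17/4, so x_1 = (-1/2) - (-5/8)/(-17/4) = -11/17.
F(-11/17) = -175/4913, F'(-11/17) = -1082/289, so x_2 = (-11/17) - (-175/4913)/(-1082/289) = -12077/18394.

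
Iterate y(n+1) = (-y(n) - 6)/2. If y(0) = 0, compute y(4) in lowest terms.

y(1) = (-0 - 6)/2 = -3.
y(2) = (-(-3) - 6)/2 = -3/2.
y(3) = (-(-3/2) - 6)/2 = -9/4.
y(4) = (-(-9/4) - 6)/2 = -15/8.

-15/8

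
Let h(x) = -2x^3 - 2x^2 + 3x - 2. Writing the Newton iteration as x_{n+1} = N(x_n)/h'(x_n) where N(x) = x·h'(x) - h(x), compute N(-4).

h'(x) = -6x^2 - 4x + 3.
N(x) = x·h'(x) - h(x) = x·(-6x^2 - 4x + 3) - (-2x^3 - 2x^2 + 3x - 2) = -4x^3 - 2x^2 + 2.
N(-4) = 226.

226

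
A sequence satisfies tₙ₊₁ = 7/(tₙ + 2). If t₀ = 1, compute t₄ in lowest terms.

329/185

t₁ = 7/(1 + 2) = 7/3.
t₂ = 7/(7/3 + 2) = 21/13.
t₃ = 7/(21/13 + 2) = 91/47.
t₄ = 7/(91/47 + 2) = 329/185.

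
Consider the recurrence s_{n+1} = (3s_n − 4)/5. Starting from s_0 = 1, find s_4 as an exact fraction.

−1007/625

s_1 = (3·1 − 4)/5 = −1/5.
s_2 = (3·(−1/5) − 4)/5 = −23/25.
s_3 = (3·(−23/25) − 4)/5 = −169/125.
s_4 = (3·(−169/125) − 4)/5 = −1007/625.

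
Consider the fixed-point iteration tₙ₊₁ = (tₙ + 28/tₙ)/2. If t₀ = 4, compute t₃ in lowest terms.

108497/20504

t₁ = (4 + 28/4)/2 = 11/2.
t₂ = (11/2 + 28/(11/2))/2 = 233/44.
t₃ = (233/44 + 28/(233/44))/2 = 108497/20504.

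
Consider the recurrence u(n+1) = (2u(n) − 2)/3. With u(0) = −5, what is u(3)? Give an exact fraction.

−26/9

u(1) = (2·(−5) − 2)/3 = −4.
u(2) = (2·(−4) − 2)/3 = −10/3.
u(3) = (2·(−10/3) − 2)/3 = −26/9.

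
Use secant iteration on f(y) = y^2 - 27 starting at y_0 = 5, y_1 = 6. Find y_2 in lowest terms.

57/11

f(5) = -2, f(6) = 9. y_2 = 6 - 9·(6 - 5)/(9 - (-2)) = 57/11.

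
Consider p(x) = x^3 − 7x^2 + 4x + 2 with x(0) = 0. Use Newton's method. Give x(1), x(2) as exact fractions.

p'(x) = 3x^2 − 14x + 4.
p(0) = 2, p'(0) = 4, so x(1) = 0 − 2/4 = −1/2.
p(−1/2) = −15/8, p'(−1/2) = 47/4, so x(2) = (−1/2) − (−15/8)/(47/4) = −16/47.

x(1) = −1/2, x(2) = −16/47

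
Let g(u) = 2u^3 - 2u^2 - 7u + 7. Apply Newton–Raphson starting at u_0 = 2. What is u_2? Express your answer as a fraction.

g'(u) = 6u^2 - 4u - 7.
g(2) = 1, g'(2) = 9, so u_1 = 2 - 1/9 = 17/9.
g(17/9) = 88/729, g'(17/9) = 185/27, so u_2 = (17/9) - (88/729)/(185/27) = 9347/4995.

9347/4995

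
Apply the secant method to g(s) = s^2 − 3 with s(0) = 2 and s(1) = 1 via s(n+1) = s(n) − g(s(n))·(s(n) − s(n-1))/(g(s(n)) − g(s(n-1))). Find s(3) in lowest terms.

7/4

g(2) = 1, g(1) = −2. s(2) = 1 − (−2)·(1 − 2)/((−2) − 1) = 5/3.
g(1) = −2, g(5/3) = −2/9. s(3) = (5/3) − (−2/9)·((5/3) − 1)/((−2/9) − (−2)) = 7/4.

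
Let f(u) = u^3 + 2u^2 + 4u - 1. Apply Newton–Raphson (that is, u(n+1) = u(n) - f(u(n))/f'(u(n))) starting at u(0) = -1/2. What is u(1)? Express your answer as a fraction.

5/11

f'(u) = 3u^2 + 4u + 4.
f(-1/2) = -21/8, f'(-1/2) = 11/4, so u(1) = (-1/2) - (-21/8)/(11/4) = 5/11.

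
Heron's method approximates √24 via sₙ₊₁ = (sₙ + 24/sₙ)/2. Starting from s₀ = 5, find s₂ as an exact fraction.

s₁ = (5 + 24/5)/2 = 49/10.
s₂ = (49/10 + 24/(49/10))/2 = 4801/980.

4801/980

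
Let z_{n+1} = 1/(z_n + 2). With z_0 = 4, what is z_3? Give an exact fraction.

13/32

z_1 = 1/(4 + 2) = 1/6.
z_2 = 1/(1/6 + 2) = 6/13.
z_3 = 1/(6/13 + 2) = 13/32.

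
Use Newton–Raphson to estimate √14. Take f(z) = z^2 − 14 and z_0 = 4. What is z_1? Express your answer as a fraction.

f'(z) = 2z.
f(4) = 2, f'(4) = 8, so z_1 = 4 − 2/8 = 15/4.

15/4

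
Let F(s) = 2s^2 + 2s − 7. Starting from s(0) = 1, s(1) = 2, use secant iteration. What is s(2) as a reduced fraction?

F(1) = −3, F(2) = 5. s(2) = 2 − 5·(2 − 1)/(5 − (−3)) = 11/8.

11/8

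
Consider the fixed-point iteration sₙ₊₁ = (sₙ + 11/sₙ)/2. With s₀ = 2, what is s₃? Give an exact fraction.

319201/96240

s₁ = (2 + 11/2)/2 = 15/4.
s₂ = (15/4 + 11/(15/4))/2 = 401/120.
s₃ = (401/120 + 11/(401/120))/2 = 319201/96240.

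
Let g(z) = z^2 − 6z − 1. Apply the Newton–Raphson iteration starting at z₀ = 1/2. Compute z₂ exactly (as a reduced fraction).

−17/104

g'(z) = 2z − 6.
g(1/2) = −15/4, g'(1/2) = −5, so z₁ = (1/2) − (−15/4)/(−5) = −1/4.
g(−1/4) = 9/16, g'(−1/4) = −13/2, so z₂ = (−1/4) − (9/16)/(−13/2) = −17/104.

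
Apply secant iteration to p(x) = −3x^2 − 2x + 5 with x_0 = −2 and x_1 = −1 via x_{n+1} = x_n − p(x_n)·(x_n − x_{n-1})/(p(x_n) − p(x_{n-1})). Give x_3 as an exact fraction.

p(−2) = −3, p(−1) = 4. x_2 = (−1) − 4·((−1) − (−2))/(4 − (−3)) = −11/7.
p(−1) = 4, p(−11/7) = 36/49. x_3 = (−11/7) − (36/49)·((−11/7) − (−1))/((36/49) − 4) = −17/10.

−17/10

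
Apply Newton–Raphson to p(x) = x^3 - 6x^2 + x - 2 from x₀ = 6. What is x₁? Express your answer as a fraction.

p'(x) = 3x^2 - 12x + 1.
p(6) = 4, p'(6) = 37, so x₁ = 6 - 4/37 = 218/37.

218/37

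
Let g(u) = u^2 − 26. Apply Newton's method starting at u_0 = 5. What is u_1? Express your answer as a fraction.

g'(u) = 2u.
g(5) = −1, g'(5) = 10, so u_1 = 5 − (−1)/10 = 51/10.

51/10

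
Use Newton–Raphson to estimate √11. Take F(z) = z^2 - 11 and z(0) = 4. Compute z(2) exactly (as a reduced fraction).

F'(z) = 2z.
F(4) = 5, F'(4) = 8, so z(1) = 4 - 5/8 = 27/8.
F(27/8) = 25/64, F'(27/8) = 27/4, so z(2) = (27/8) - (25/64)/(27/4) = 1433/432.

1433/432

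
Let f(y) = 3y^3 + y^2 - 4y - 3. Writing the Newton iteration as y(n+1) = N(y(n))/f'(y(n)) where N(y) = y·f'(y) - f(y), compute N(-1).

f'(y) = 9y^2 + 2y - 4.
N(y) = y·f'(y) - f(y) = y·(9y^2 + 2y - 4) - (3y^3 + y^2 - 4y - 3) = 6y^3 + y^2 + 3.
N(-1) = -2.

-2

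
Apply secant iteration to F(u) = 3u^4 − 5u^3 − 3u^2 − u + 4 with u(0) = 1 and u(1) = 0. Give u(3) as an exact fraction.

F(1) = −2, F(0) = 4. u(2) = 0 − 4·(0 − 1)/(4 − (−2)) = 2/3.
F(0) = 4, F(2/3) = 10/9. u(3) = (2/3) − (10/9)·((2/3) − 0)/((10/9) − 4) = 12/13.

12/13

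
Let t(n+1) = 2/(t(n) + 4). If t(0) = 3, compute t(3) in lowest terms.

30/67

t(1) = 2/(3 + 4) = 2/7.
t(2) = 2/(2/7 + 4) = 7/15.
t(3) = 2/(7/15 + 4) = 30/67.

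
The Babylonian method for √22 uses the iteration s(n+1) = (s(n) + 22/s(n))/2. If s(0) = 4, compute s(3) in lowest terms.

s(1) = (4 + 22/4)/2 = 19/4.
s(2) = (19/4 + 22/(19/4))/2 = 713/152.
s(3) = (713/152 + 22/(713/152))/2 = 1016657/216752.

1016657/216752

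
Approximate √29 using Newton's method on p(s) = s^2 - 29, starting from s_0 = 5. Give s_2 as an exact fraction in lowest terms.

p'(s) = 2s.
p(5) = -4, p'(5) = 10, so s_1 = 5 - (-4)/10 = 27/5.
p(27/5) = 4/25, p'(27/5) = 54/5, so s_2 = (27/5) - (4/25)/(54/5) = 727/135.

727/135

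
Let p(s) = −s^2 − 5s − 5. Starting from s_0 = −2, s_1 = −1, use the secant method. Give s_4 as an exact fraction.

−29/21

p(−2) = 1, p(−1) = −1. s_2 = (−1) − (−1)·((−1) − (−2))/((−1) − 1) = −3/2.
p(−1) = −1, p(−3/2) = 1/4. s_3 = (−3/2) − (1/4)·((−3/2) − (−1))/((1/4) − (−1)) = −7/5.
p(−3/2) = 1/4, p(−7/5) = 1/25. s_4 = (−7/5) − (1/25)·((−7/5) − (−3/2))/((1/25) − (1/4)) = −29/21.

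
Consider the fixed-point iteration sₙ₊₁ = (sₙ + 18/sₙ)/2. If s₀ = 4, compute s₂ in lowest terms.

577/136

s₁ = (4 + 18/4)/2 = 17/4.
s₂ = (17/4 + 18/(17/4))/2 = 577/136.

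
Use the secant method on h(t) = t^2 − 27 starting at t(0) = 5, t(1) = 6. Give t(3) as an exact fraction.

h(5) = −2, h(6) = 9. t(2) = 6 − 9·(6 − 5)/(9 − (−2)) = 57/11.
h(6) = 9, h(57/11) = −18/121. t(3) = (57/11) − (−18/121)·((57/11) − 6)/((−18/121) − 9) = 213/41.

213/41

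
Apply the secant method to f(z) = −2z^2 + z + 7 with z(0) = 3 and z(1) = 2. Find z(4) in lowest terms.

f(3) = −8, f(2) = 1. z(2) = 2 − 1·(2 − 3)/(1 − (−8)) = 19/9.
f(2) = 1, f(19/9) = 16/81. z(3) = (19/9) − (16/81)·((19/9) − 2)/((16/81) − 1) = 139/65.
f(19/9) = 16/81, f(139/65) = −32/4225. z(4) = (139/65) − (−32/4225)·((139/65) − (19/9))/((−32/4225) − (16/81)) = 9377/4387.

9377/4387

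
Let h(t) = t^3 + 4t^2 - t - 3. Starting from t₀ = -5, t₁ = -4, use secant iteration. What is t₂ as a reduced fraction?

h(-5) = -23, h(-4) = 1. t₂ = (-4) - 1·((-4) - (-5))/(1 - (-23)) = -97/24.

-97/24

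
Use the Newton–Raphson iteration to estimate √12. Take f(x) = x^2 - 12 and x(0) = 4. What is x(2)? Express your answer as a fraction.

97/28

f'(x) = 2x.
f(4) = 4, f'(4) = 8, so x(1) = 4 - 4/8 = 7/2.
f(7/2) = 1/4, f'(7/2) = 7, so x(2) = (7/2) - (1/4)/7 = 97/28.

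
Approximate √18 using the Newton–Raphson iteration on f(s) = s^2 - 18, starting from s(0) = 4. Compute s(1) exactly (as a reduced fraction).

f'(s) = 2s.
f(4) = -2, f'(4) = 8, so s(1) = 4 - (-2)/8 = 17/4.

17/4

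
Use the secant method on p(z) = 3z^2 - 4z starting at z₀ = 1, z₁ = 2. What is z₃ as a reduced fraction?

p(1) = -1, p(2) = 4. z₂ = 2 - 4·(2 - 1)/(4 - (-1)) = 6/5.
p(2) = 4, p(6/5) = -12/25. z₃ = (6/5) - (-12/25)·((6/5) - 2)/((-12/25) - 4) = 9/7.

9/7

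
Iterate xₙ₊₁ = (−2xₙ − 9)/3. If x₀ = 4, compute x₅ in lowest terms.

x₁ = (−2·4 − 9)/3 = −17/3.
x₂ = (−2·(−17/3) − 9)/3 = 7/9.
x₃ = (−2·(7/9) − 9)/3 = −95/27.
x₄ = (−2·(−95/27) − 9)/3 = −53/81.
x₅ = (−2·(−53/81) − 9)/3 = −623/243.

−623/243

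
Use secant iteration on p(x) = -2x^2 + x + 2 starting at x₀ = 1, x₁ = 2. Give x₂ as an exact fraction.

6/5

p(1) = 1, p(2) = -4. x₂ = 2 - (-4)·(2 - 1)/((-4) - 1) = 6/5.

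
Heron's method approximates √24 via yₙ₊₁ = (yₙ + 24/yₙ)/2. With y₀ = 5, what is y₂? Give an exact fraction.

y₁ = (5 + 24/5)/2 = 49/10.
y₂ = (49/10 + 24/(49/10))/2 = 4801/980.

4801/980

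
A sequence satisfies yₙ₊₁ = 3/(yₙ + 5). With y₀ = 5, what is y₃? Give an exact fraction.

y₁ = 3/(5 + 5) = 3/10.
y₂ = 3/(3/10 + 5) = 30/53.
y₃ = 3/(30/53 + 5) = 159/295.

159/295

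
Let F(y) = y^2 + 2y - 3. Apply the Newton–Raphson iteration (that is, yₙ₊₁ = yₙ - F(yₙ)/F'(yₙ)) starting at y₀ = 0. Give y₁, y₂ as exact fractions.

y₁ = 3/2, y₂ = 21/20

F'(y) = 2y + 2.
F(0) = -3, F'(0) = 2, so y₁ = 0 - (-3)/2 = 3/2.
F(3/2) = 9/4, F'(3/2) = 5, so y₂ = (3/2) - (9/4)/5 = 21/20.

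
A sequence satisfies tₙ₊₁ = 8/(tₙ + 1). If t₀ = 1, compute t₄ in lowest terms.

104/53

t₁ = 8/(1 + 1) = 4.
t₂ = 8/(4 + 1) = 8/5.
t₃ = 8/(8/5 + 1) = 40/13.
t₄ = 8/(40/13 + 1) = 104/53.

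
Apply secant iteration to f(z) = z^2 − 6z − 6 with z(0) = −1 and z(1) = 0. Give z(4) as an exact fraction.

f(−1) = 1, f(0) = −6. z(2) = 0 − (−6)·(0 − (−1))/((−6) − 1) = −6/7.
f(0) = −6, f(−6/7) = −6/49. z(3) = (−6/7) − (−6/49)·((−6/7) − 0)/((−6/49) − (−6)) = −7/8.
f(−6/7) = −6/49, f(−7/8) = 1/64. z(4) = (−7/8) − (1/64)·((−7/8) − (−6/7))/((1/64) − (−6/49)) = −378/433.

−378/433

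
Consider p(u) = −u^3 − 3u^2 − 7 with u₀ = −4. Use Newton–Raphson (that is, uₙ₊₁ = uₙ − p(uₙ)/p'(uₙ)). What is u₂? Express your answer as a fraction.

p'(u) = −3u^2 − 6u.
p(−4) = 9, p'(−4) = −24, so u₁ = (−4) − 9/(−24) = −29/8.
p(−29/8) = 621/512, p'(−29/8) = −1131/64, so u₂ = (−29/8) − (621/512)/(−1131/64) = −5363/1508.

−5363/1508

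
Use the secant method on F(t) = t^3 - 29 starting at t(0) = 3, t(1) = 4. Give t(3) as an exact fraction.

F(3) = -2, F(4) = 35. t(2) = 4 - 35·(4 - 3)/(35 - (-2)) = 113/37.
F(4) = 35, F(113/37) = -26040/50653. t(3) = (113/37) - (-26040/50653)·((113/37) - 4)/((-26040/50653) - 35) = 157673/51397.

157673/51397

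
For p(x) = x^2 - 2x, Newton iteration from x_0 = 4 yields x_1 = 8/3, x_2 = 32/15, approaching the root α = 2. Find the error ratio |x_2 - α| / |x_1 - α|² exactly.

x_1 - α = 8/3 - 2 = 2/3, so |x_1 - α| = 2/3.
x_2 - α = 32/15 - 2 = 2/15, so |x_2 - α| = 2/15.
|x_1 - α|² = 4/9.
Ratio = (2/15) / (4/9) = 3/10.

3/10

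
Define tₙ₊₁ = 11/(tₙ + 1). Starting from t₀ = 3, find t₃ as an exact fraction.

t₁ = 11/(3 + 1) = 11/4.
t₂ = 11/(11/4 + 1) = 44/15.
t₃ = 11/(44/15 + 1) = 165/59.

165/59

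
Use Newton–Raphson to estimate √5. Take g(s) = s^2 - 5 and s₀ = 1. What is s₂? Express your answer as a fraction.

7/3

g'(s) = 2s.
g(1) = -4, g'(1) = 2, so s₁ = 1 - (-4)/2 = 3.
g(3) = 4, g'(3) = 6, so s₂ = 3 - 4/6 = 7/3.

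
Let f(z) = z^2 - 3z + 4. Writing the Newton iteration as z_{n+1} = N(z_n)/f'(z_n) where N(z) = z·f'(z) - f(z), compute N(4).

12

f'(z) = 2z - 3.
N(z) = z·f'(z) - f(z) = z·(2z - 3) - (z^2 - 3z + 4) = z^2 - 4.
N(4) = 12.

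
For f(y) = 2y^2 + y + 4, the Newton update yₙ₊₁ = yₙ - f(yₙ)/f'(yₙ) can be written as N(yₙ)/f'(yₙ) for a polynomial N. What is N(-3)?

14

f'(y) = 4y + 1.
N(y) = y·f'(y) - f(y) = y·(4y + 1) - (2y^2 + y + 4) = 2y^2 - 4.
N(-3) = 14.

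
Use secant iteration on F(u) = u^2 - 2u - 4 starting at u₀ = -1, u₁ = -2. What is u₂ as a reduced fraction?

F(-1) = -1, F(-2) = 4. u₂ = (-2) - 4·((-2) - (-1))/(4 - (-1)) = -6/5.

-6/5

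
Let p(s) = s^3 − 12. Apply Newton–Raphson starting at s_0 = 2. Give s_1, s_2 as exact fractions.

s_1 = 7/3, s_2 = 1010/441

p'(s) = 3s^2.
p(2) = −4, p'(2) = 12, so s_1 = 2 − (−4)/12 = 7/3.
p(7/3) = 19/27, p'(7/3) = 49/3, so s_2 = (7/3) − (19/27)/(49/3) = 1010/441.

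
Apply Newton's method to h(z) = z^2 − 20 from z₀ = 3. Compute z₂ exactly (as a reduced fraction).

1561/348

h'(z) = 2z.
h(3) = −11, h'(3) = 6, so z₁ = 3 − (−11)/6 = 29/6.
h(29/6) = 121/36, h'(29/6) = 29/3, so z₂ = (29/6) − (121/36)/(29/3) = 1561/348.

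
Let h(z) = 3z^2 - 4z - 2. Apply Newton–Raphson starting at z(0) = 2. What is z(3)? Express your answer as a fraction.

117755/68432

h'(z) = 6z - 4.
h(2) = 2, h'(2) = 8, so z(1) = 2 - 2/8 = 7/4.
h(7/4) = 3/16, h'(7/4) = 13/2, so z(2) = (7/4) - (3/16)/(13/2) = 179/104.
h(179/104) = 27/10816, h'(179/104) = 329/52, so z(3) = (179/104) - (27/10816)/(329/52) = 117755/68432.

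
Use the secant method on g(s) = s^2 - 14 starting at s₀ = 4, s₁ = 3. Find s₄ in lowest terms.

g(4) = 2, g(3) = -5. s₂ = 3 - (-5)·(3 - 4)/((-5) - 2) = 26/7.
g(3) = -5, g(26/7) = -10/49. s₃ = (26/7) - (-10/49)·((26/7) - 3)/((-10/49) - (-5)) = 176/47.
g(26/7) = -10/49, g(176/47) = 50/2209. s₄ = (176/47) - (50/2209)·((176/47) - (26/7))/((50/2209) - (-10/49)) = 4591/1227.

4591/1227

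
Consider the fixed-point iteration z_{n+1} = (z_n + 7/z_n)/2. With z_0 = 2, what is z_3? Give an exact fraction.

z_1 = (2 + 7/2)/2 = 11/4.
z_2 = (11/4 + 7/(11/4))/2 = 233/88.
z_3 = (233/88 + 7/(233/88))/2 = 108497/41008.

108497/41008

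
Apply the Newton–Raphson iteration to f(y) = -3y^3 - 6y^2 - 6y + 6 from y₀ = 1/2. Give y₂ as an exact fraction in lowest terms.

1234/2147

f'(y) = -9y^2 - 12y - 6.
f(1/2) = 9/8, f'(1/2) = -57/4, so y₁ = (1/2) - (9/8)/(-57/4) = 11/19.
f(11/19) = -459/6859, f'(11/19) = -5763/361, so y₂ = (11/19) - (-459/6859)/(-5763/361) = 1234/2147.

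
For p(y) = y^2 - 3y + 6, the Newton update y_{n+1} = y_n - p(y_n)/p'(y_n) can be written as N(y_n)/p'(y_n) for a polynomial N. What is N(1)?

p'(y) = 2y - 3.
N(y) = y·p'(y) - p(y) = y·(2y - 3) - (y^2 - 3y + 6) = y^2 - 6.
N(1) = -5.

-5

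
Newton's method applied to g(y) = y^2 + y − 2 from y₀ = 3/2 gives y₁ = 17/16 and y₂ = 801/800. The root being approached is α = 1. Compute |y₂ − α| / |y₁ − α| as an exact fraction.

y₁ − α = 17/16 − 1 = 1/16, so |y₁ − α| = 1/16.
y₂ − α = 801/800 − 1 = 1/800, so |y₂ − α| = 1/800.
Ratio = (1/800) / (1/16) = 1/50.

1/50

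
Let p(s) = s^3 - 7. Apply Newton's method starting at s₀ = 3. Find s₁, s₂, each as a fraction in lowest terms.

p'(s) = 3s^2.
p(3) = 20, p'(3) = 27, so s₁ = 3 - 20/27 = 61/27.
p(61/27) = 89200/19683, p'(61/27) = 3721/243, so s₂ = (61/27) - (89200/19683)/(3721/243) = 591743/301401.

s₁ = 61/27, s₂ = 591743/301401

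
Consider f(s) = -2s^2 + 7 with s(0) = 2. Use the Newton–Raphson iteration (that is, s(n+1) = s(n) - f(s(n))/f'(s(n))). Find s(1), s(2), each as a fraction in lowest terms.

s(1) = 15/8, s(2) = 449/240

f'(s) = -4s.
f(2) = -1, f'(2) = -8, so s(1) = 2 - (-1)/(-8) = 15/8.
f(15/8) = -1/32, f'(15/8) = -15/2, so s(2) = (15/8) - (-1/32)/(-15/2) = 449/240.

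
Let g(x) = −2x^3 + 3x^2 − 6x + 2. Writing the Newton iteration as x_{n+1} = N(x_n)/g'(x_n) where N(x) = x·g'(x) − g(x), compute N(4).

−210

g'(x) = −6x^2 + 6x − 6.
N(x) = x·g'(x) − g(x) = x·(−6x^2 + 6x − 6) − (−2x^3 + 3x^2 − 6x + 2) = −4x^3 + 3x^2 − 2.
N(4) = −210.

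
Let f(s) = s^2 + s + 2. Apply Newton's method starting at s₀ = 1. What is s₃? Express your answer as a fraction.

−271/93

f'(s) = 2s + 1.
f(1) = 4, f'(1) = 3, so s₁ = 1 − 4/3 = −1/3.
f(−1/3) = 16/9, f'(−1/3) = 1/3, so s₂ = (−1/3) − (16/9)/(1/3) = −17/3.
f(−17/3) = 256/9, f'(−17/3) = −31/3, so s₃ = (−17/3) − (256/9)/(−31/3) = −271/93.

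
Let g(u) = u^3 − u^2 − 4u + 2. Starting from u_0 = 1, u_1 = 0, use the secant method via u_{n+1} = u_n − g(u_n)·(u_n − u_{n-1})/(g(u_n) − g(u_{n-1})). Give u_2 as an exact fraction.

g(1) = −2, g(0) = 2. u_2 = 0 − 2·(0 − 1)/(2 − (−2)) = 1/2.

1/2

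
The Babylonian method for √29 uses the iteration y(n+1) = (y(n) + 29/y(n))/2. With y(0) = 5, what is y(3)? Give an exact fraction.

528527/98145

y(1) = (5 + 29/5)/2 = 27/5.
y(2) = (27/5 + 29/(27/5))/2 = 727/135.
y(3) = (727/135 + 29/(727/135))/2 = 528527/98145.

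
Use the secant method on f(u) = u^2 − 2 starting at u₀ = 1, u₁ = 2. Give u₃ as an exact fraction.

f(1) = −1, f(2) = 2. u₂ = 2 − 2·(2 − 1)/(2 − (−1)) = 4/3.
f(2) = 2, f(4/3) = −2/9. u₃ = (4/3) − (−2/9)·((4/3) − 2)/((−2/9) − 2) = 7/5.

7/5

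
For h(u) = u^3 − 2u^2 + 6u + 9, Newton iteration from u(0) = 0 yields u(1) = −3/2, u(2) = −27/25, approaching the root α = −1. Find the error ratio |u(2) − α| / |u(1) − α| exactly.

4/25

u(1) − α = −3/2 − (−1) = −3/2 + 1 = −1/2, so |u(1) − α| = 1/2.
u(2) − α = −27/25 − (−1) = −27/25 + 1 = −2/25, so |u(2) − α| = 2/25.
Ratio = (2/25) / (1/2) = 4/25.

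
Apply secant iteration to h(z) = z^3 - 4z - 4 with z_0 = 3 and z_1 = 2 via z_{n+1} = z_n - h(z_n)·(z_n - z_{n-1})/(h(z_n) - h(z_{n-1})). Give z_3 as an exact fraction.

1313/544

h(3) = 11, h(2) = -4. z_2 = 2 - (-4)·(2 - 3)/((-4) - 11) = 34/15.
h(2) = -4, h(34/15) = -4796/3375. z_3 = (34/15) - (-4796/3375)·((34/15) - 2)/((-4796/3375) - (-4)) = 1313/544.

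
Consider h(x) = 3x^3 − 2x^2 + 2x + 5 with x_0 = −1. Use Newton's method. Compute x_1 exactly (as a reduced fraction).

h'(x) = 9x^2 − 4x + 2.
h(−1) = −2, h'(−1) = 15, so x_1 = (−1) − (−2)/15 = −13/15.

−13/15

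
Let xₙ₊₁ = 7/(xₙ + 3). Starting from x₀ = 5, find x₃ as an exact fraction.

217/149

x₁ = 7/(5 + 3) = 7/8.
x₂ = 7/(7/8 + 3) = 56/31.
x₃ = 7/(56/31 + 3) = 217/149.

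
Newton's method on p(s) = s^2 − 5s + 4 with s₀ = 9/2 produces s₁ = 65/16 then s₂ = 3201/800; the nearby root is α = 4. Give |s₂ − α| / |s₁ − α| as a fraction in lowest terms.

s₁ − α = 65/16 − 4 = 1/16, so |s₁ − α| = 1/16.
s₂ − α = 3201/800 − 4 = 1/800, so |s₂ − α| = 1/800.
Ratio = (1/800) / (1/16) = 1/50.

1/50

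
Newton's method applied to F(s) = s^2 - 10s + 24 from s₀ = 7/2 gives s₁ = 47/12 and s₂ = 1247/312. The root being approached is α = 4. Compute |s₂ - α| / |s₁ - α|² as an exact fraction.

6/13

s₁ - α = 47/12 - 4 = -1/12, so |s₁ - α| = 1/12.
s₂ - α = 1247/312 - 4 = -1/312, so |s₂ - α| = 1/312.
|s₁ - α|² = 1/144.
Ratio = (1/312) / (1/144) = 6/13.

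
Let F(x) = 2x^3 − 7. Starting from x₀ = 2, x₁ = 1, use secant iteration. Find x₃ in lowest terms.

F(2) = 9, F(1) = −5. x₂ = 1 − (−5)·(1 − 2)/((−5) − 9) = 19/14.
F(1) = −5, F(19/14) = −2745/1372. x₃ = (19/14) − (−2745/1372)·((19/14) − 1)/((−2745/1372) − (−5)) = 1313/823.

1313/823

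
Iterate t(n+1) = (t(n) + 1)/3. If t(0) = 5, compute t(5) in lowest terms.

t(1) = (5 + 1)/3 = 2.
t(2) = (2 + 1)/3 = 1.
t(3) = (1 + 1)/3 = 2/3.
t(4) = ((2/3) + 1)/3 = 5/9.
t(5) = ((5/9) + 1)/3 = 14/27.

14/27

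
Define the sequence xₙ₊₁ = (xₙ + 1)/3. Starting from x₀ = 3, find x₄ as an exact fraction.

x₁ = (3 + 1)/3 = 4/3.
x₂ = ((4/3) + 1)/3 = 7/9.
x₃ = ((7/9) + 1)/3 = 16/27.
x₄ = ((16/27) + 1)/3 = 43/81.

43/81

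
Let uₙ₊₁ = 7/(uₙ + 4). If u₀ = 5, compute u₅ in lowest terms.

8687/6609

u₁ = 7/(5 + 4) = 7/9.
u₂ = 7/(7/9 + 4) = 63/43.
u₃ = 7/(63/43 + 4) = 301/235.
u₄ = 7/(301/235 + 4) = 1645/1241.
u₅ = 7/(1645/1241 + 4) = 8687/6609.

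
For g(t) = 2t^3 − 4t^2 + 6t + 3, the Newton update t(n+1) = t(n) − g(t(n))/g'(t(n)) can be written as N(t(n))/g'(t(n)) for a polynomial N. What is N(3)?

69

g'(t) = 6t^2 − 8t + 6.
N(t) = t·g'(t) − g(t) = t·(6t^2 − 8t + 6) − (2t^3 − 4t^2 + 6t + 3) = 4t^3 − 4t^2 − 3.
N(3) = 69.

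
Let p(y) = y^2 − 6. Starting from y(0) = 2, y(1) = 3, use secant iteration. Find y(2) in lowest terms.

p(2) = −2, p(3) = 3. y(2) = 3 − 3·(3 − 2)/(3 − (−2)) = 12/5.

12/5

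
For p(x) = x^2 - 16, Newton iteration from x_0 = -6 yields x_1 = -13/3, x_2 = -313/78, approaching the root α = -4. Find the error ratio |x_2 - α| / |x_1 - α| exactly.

1/26

x_1 - α = -13/3 - (-4) = -13/3 + 4 = -1/3, so |x_1 - α| = 1/3.
x_2 - α = -313/78 - (-4) = -313/78 + 4 = -1/78, so |x_2 - α| = 1/78.
Ratio = (1/78) / (1/3) = 1/26.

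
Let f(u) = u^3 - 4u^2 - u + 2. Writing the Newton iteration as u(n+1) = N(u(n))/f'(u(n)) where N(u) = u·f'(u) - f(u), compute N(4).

f'(u) = 3u^2 - 8u - 1.
N(u) = u·f'(u) - f(u) = u·(3u^2 - 8u - 1) - (u^3 - 4u^2 - u + 2) = 2u^3 - 4u^2 - 2.
N(4) = 62.

62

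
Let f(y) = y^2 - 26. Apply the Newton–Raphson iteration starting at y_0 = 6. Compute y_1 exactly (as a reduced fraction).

31/6

f'(y) = 2y.
f(6) = 10, f'(6) = 12, so y_1 = 6 - 10/12 = 31/6.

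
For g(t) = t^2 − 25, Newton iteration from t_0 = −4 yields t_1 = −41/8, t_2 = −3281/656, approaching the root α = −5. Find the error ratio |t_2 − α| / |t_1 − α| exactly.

t_1 − α = −41/8 − (−5) = −41/8 + 5 = −1/8, so |t_1 − α| = 1/8.
t_2 − α = −3281/656 − (−5) = −3281/656 + 5 = −1/656, so |t_2 − α| = 1/656.
Ratio = (1/656) / (1/8) = 1/82.

1/82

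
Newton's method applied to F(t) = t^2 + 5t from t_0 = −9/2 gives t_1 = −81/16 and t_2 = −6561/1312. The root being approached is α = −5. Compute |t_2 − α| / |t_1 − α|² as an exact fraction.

t_1 − α = −81/16 − (−5) = −81/16 + 5 = −1/16, so |t_1 − α| = 1/16.
t_2 − α = −6561/1312 − (−5) = −6561/1312 + 5 = −1/1312, so |t_2 − α| = 1/1312.
|t_1 − α|² = 1/256.
Ratio = (1/1312) / (1/256) = 8/41.

8/41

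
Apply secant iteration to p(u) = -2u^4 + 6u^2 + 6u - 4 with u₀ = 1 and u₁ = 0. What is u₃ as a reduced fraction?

p(1) = 6, p(0) = -4. u₂ = 0 - (-4)·(0 - 1)/((-4) - 6) = 2/5.
p(0) = -4, p(2/5) = -432/625. u₃ = (2/5) - (-432/625)·((2/5) - 0)/((-432/625) - (-4)) = 250/517.

250/517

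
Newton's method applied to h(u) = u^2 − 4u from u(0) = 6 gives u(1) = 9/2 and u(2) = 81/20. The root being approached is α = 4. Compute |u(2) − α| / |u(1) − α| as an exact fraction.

1/10

u(1) − α = 9/2 − 4 = 1/2, so |u(1) − α| = 1/2.
u(2) − α = 81/20 − 4 = 1/20, so |u(2) − α| = 1/20.
Ratio = (1/20) / (1/2) = 1/10.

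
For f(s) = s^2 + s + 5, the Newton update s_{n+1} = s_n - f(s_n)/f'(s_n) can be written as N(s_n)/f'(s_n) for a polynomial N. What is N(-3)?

f'(s) = 2s + 1.
N(s) = s·f'(s) - f(s) = s·(2s + 1) - (s^2 + s + 5) = s^2 - 5.
N(-3) = 4.

4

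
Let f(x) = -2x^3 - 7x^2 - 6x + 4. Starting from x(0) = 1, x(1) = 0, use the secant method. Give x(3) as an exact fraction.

f(1) = -11, f(0) = 4. x(2) = 0 - 4·(0 - 1)/(4 - (-11)) = 4/15.
f(0) = 4, f(4/15) = 6292/3375. x(3) = (4/15) - (6292/3375)·((4/15) - 0)/((6292/3375) - 4) = 450/901.

450/901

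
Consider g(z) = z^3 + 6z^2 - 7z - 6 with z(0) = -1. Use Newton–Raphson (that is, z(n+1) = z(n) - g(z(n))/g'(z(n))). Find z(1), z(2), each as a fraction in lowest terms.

g'(z) = 3z^2 + 12z - 7.
g(-1) = 6, g'(-1) = -16, so z(1) = (-1) - 6/(-16) = -5/8.
g(-5/8) = 243/512, g'(-5/8) = -853/64, so z(2) = (-5/8) - (243/512)/(-853/64) = -2011/3412.

z(1) = -5/8, z(2) = -2011/3412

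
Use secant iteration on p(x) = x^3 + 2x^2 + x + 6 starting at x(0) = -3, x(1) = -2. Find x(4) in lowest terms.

p(-3) = -6, p(-2) = 4. x(2) = (-2) - 4·((-2) - (-3))/(4 - (-6)) = -12/5.
p(-2) = 4, p(-12/5) = 162/125. x(3) = (-12/5) - (162/125)·((-12/5) - (-2))/((162/125) - 4) = -438/169.
p(-12/5) = 162/125, p(-438/169) = -2733264/4826809. x(4) = (-438/169) - (-2733264/4826809)·((-438/169) - (-12/5))/((-2733264/4826809) - (162/125)) = -17571318/6935809.

-17571318/6935809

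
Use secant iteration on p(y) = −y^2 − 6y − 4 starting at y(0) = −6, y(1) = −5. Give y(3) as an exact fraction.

p(−6) = −4, p(−5) = 1. y(2) = (−5) − 1·((−5) − (−6))/(1 − (−4)) = −26/5.
p(−5) = 1, p(−26/5) = 4/25. y(3) = (−26/5) − (4/25)·((−26/5) − (−5))/((4/25) − 1) = −110/21.

−110/21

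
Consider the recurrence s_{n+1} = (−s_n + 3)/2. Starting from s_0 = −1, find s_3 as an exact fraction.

5/4

s_1 = (−(−1) + 3)/2 = 2.
s_2 = (−2 + 3)/2 = 1/2.
s_3 = (−(1/2) + 3)/2 = 5/4.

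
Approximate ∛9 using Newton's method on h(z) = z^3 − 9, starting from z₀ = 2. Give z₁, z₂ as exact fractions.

h'(z) = 3z^2.
h(2) = −1, h'(2) = 12, so z₁ = 2 − (−1)/12 = 25/12.
h(25/12) = 73/1728, h'(25/12) = 625/48, so z₂ = (25/12) − (73/1728)/(625/48) = 23401/11250.

z₁ = 25/12, z₂ = 23401/11250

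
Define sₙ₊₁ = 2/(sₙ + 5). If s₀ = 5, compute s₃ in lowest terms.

13/35

s₁ = 2/(5 + 5) = 1/5.
s₂ = 2/(1/5 + 5) = 5/13.
s₃ = 2/(5/13 + 5) = 13/35.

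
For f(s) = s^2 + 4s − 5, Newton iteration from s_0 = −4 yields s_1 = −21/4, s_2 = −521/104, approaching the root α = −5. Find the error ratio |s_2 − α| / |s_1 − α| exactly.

1/26

s_1 − α = −21/4 − (−5) = −21/4 + 5 = −1/4, so |s_1 − α| = 1/4.
s_2 − α = −521/104 − (−5) = −521/104 + 5 = −1/104, so |s_2 − α| = 1/104.
Ratio = (1/104) / (1/4) = 1/26.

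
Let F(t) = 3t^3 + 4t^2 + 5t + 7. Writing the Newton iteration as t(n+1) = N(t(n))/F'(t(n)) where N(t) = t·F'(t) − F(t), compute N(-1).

F'(t) = 9t^2 + 8t + 5.
N(t) = t·F'(t) − F(t) = t·(9t^2 + 8t + 5) − (3t^3 + 4t^2 + 5t + 7) = 6t^3 + 4t^2 − 7.
N(-1) = −9.

−9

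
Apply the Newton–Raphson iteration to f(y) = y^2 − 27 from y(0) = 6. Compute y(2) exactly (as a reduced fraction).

f'(y) = 2y.
f(6) = 9, f'(6) = 12, so y(1) = 6 − 9/12 = 21/4.
f(21/4) = 9/16, f'(21/4) = 21/2, so y(2) = (21/4) − (9/16)/(21/2) = 291/56.

291/56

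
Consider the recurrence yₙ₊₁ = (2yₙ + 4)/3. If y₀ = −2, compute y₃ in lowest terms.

20/9

y₁ = (2·(−2) + 4)/3 = 0.
y₂ = (2·0 + 4)/3 = 4/3.
y₃ = (2·(4/3) + 4)/3 = 20/9.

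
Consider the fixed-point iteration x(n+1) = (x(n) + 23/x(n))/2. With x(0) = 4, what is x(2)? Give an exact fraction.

x(1) = (4 + 23/4)/2 = 39/8.
x(2) = (39/8 + 23/(39/8))/2 = 2993/624.

2993/624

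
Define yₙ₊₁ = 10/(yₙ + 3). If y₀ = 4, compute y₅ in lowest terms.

y₁ = 10/(4 + 3) = 10/7.
y₂ = 10/(10/7 + 3) = 70/31.
y₃ = 10/(70/31 + 3) = 310/163.
y₄ = 10/(310/163 + 3) = 1630/799.
y₅ = 10/(1630/799 + 3) = 7990/4027.

7990/4027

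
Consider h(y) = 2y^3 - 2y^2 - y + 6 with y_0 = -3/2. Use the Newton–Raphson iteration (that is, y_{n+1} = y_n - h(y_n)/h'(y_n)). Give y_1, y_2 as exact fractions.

y_1 = -48/37, y_2 = -916782/723683

h'(y) = 6y^2 - 4y - 1.
h(-3/2) = -15/4, h'(-3/2) = 37/2, so y_1 = (-3/2) - (-15/4)/(37/2) = -48/37.
h(-48/37) = -22050/50653, h'(-48/37) = 19559/1369, so y_2 = (-48/37) - (-22050/50653)/(19559/1369) = -916782/723683.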